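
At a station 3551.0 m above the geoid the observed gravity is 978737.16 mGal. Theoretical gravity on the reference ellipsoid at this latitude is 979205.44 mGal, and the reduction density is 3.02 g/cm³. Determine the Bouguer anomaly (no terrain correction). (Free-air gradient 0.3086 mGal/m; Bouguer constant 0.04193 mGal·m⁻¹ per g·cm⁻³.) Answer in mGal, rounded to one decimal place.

Free-air correction = 0.3086 × 3551.0 = 1095.84 mGal
Free-air anomaly = 978737.16 − 979205.44 + (1095.84) = 627.56 mGal
Bouguer slab correction = 0.04193 × 3.02 × 3551.0 = 449.66 mGal
Simple Bouguer anomaly = 627.56 − (449.66) = 177.90 mGal

177.9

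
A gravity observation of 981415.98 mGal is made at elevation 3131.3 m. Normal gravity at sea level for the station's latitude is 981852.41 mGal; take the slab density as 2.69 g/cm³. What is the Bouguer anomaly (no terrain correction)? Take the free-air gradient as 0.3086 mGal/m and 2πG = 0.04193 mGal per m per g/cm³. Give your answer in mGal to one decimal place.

176.7

Free-air correction = 0.3086 × 3131.3 = 966.32 mGal
Free-air anomaly = 981415.98 − 981852.41 + (966.32) = 529.89 mGal
Bouguer slab correction = 0.04193 × 2.69 × 3131.3 = 353.18 mGal
Simple Bouguer anomaly = 529.89 − (353.18) = 176.71 mGal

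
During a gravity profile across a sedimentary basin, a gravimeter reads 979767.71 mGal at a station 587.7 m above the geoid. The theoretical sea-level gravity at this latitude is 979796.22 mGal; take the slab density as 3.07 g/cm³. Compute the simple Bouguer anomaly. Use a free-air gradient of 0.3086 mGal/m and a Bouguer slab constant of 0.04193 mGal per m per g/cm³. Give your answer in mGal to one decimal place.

Free-air correction = 0.3086 × 587.7 = 181.36 mGal
Free-air anomaly = 979767.71 − 979796.22 + (181.36) = 152.85 mGal
Bouguer slab correction = 0.04193 × 3.07 × 587.7 = 75.65 mGal
Simple Bouguer anomaly = 152.85 − (75.65) = 77.20 mGal

77.2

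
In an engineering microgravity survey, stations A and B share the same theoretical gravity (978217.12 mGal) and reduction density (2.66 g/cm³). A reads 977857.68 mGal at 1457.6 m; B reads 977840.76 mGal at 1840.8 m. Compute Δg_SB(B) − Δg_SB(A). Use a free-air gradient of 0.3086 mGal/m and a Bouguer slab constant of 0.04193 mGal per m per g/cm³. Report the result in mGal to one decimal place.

58.6

Δg_SB(A) = 977857.68 − 978217.12 + 0.3086×1457.6 − 0.04193×2.66×1457.6 = -72.20 mGal
Δg_SB(B) = 977840.76 − 978217.12 + 0.3086×1840.8 − 0.04193×2.66×1840.8 = -13.60 mGal
Difference = -13.60 − (-72.20) = 58.60 mGal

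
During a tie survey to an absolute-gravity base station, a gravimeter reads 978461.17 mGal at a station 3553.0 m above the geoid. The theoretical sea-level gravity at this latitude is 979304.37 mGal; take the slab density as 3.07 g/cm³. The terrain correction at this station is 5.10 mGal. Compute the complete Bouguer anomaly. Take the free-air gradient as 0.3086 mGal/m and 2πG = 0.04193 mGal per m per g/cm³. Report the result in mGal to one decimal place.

Free-air correction = 0.3086 × 3553.0 = 1096.46 mGal
Free-air anomaly = 978461.17 − 979304.37 + (1096.46) = 253.26 mGal
Bouguer slab correction = 0.04193 × 3.07 × 3553.0 = 457.36 mGal
Simple Bouguer anomaly = 253.26 − (457.36) = -204.10 mGal
Complete Bouguer anomaly = -204.10 + 5.10 = -199.00 mGal

-199.0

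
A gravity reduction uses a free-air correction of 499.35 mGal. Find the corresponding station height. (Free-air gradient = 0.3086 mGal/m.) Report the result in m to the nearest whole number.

1618

h = 499.35 / 0.3086 = 1618.11 m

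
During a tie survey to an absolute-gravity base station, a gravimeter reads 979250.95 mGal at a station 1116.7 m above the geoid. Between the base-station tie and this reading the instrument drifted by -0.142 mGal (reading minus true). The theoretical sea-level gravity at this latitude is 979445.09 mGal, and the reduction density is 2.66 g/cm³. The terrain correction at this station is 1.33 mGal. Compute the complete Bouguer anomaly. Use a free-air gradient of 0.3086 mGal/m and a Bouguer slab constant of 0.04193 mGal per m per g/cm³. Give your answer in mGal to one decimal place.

Drift-corrected reading = 979250.95 − (-0.142) = 979251.092 mGal
Free-air correction = 0.3086 × 1116.7 = 344.61 mGal
Free-air anomaly = 979251.092 − 979445.09 + (344.61) = 150.612 mGal
Bouguer slab correction = 0.04193 × 2.66 × 1116.7 = 124.55 mGal
Simple Bouguer anomaly = 150.612 − (124.55) = 26.062 mGal
Complete Bouguer anomaly = 26.062 + 1.33 = 27.392 mGal

27.4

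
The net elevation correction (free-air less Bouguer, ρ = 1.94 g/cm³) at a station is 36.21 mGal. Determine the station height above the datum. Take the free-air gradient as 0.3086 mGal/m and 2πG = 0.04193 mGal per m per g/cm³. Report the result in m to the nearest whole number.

159

Combined gradient = 0.3086 − 0.04193 × 1.94 = 0.2272558 mGal/m
h = 36.21 / 0.2272558 = 159.34 m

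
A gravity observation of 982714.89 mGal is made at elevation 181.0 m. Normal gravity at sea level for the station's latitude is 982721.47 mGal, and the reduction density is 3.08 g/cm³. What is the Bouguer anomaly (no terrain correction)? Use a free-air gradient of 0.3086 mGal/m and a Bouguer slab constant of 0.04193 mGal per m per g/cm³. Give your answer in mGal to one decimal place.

25.9

Free-air correction = 0.3086 × 181.0 = 55.86 mGal
Free-air anomaly = 982714.89 − 982721.47 + (55.86) = 49.28 mGal
Bouguer slab correction = 0.04193 × 3.08 × 181.0 = 23.38 mGal
Simple Bouguer anomaly = 49.28 − (23.38) = 25.90 mGal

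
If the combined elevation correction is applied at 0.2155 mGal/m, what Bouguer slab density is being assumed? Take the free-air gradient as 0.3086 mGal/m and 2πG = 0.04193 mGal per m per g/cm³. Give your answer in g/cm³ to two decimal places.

2.22

0.2155 = 0.3086 − 0.04193 × ρ
ρ = (0.3086 − 0.2155) / 0.04193 = 2.22 g/cm³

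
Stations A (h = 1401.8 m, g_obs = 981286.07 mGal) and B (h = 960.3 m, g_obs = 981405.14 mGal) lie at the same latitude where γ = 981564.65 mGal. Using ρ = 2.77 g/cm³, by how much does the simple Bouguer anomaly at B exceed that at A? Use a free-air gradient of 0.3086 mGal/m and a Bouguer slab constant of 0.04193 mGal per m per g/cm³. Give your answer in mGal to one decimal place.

34.1

Δg_SB(A) = 981286.07 − 981564.65 + 0.3086×1401.8 − 0.04193×2.77×1401.8 = -8.80 mGal
Δg_SB(B) = 981405.14 − 981564.65 + 0.3086×960.3 − 0.04193×2.77×960.3 = 25.30 mGal
Difference = 25.30 − (-8.80) = 34.10 mGal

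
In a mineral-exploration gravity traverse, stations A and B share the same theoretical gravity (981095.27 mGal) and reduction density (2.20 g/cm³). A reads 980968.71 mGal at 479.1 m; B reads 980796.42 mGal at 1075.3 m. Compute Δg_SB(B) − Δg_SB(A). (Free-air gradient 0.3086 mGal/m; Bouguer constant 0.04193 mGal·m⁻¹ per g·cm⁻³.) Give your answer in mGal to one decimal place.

Δg_SB(A) = 980968.71 − 981095.27 + 0.3086×479.1 − 0.04193×2.20×479.1 = -22.90 mGal
Δg_SB(B) = 980796.42 − 981095.27 + 0.3086×1075.3 − 0.04193×2.20×1075.3 = -66.20 mGal
Difference = -66.20 − (-22.90) = -43.30 mGal

-43.3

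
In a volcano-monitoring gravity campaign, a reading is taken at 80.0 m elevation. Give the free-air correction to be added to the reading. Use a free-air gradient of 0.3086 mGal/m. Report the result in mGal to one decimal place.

24.7

Free-air correction = 0.3086 × 80.0 = 24.7 mGal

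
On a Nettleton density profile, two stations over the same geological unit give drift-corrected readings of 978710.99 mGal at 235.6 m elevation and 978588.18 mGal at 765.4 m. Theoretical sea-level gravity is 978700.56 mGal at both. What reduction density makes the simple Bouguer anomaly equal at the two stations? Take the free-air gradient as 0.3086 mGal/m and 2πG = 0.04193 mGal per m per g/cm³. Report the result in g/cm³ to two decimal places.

Δg_obs = 978588.18 − 978710.99 = -122.81 mGal over Δh = 765.4 − 235.6 = 529.8 m
Equal Bouguer anomalies ⇒ Δg_obs + (0.3086 − 0.04193ρ)·Δh = 0
0.3086 − 0.04193ρ = −Δg_obs/Δh = 0.23180
ρ = (0.3086 − 0.23180) / 0.04193 = 1.83 g/cm³

1.83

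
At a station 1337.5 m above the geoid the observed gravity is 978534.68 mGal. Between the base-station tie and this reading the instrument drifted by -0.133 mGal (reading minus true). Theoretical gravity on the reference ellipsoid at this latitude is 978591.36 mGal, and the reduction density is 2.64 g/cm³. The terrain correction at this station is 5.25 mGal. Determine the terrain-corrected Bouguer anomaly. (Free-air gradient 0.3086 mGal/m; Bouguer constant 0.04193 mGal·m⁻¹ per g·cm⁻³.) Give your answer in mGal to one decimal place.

213.4

Drift-corrected reading = 978534.68 − (-0.133) = 978534.813 mGal
Free-air correction = 0.3086 × 1337.5 = 412.75 mGal
Free-air anomaly = 978534.813 − 978591.36 + (412.75) = 356.203 mGal
Bouguer slab correction = 0.04193 × 2.64 × 1337.5 = 148.05 mGal
Simple Bouguer anomaly = 356.203 − (148.05) = 208.153 mGal
Complete Bouguer anomaly = 208.153 + 5.25 = 213.403 mGal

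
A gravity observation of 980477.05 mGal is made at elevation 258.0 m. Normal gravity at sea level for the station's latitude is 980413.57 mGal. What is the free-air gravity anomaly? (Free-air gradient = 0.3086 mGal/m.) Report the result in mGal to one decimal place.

143.1

Free-air correction = 0.3086 × 258.0 = 79.62 mGal
Free-air anomaly = 980477.05 − 980413.57 + (79.62) = 143.10 mGal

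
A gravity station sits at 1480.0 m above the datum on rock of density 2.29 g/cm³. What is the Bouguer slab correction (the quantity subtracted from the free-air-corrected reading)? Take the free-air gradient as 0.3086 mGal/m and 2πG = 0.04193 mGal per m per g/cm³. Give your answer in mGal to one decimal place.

142.1

Bouguer slab correction = 0.04193 × 2.29 × 1480.0 = 142.1 mGal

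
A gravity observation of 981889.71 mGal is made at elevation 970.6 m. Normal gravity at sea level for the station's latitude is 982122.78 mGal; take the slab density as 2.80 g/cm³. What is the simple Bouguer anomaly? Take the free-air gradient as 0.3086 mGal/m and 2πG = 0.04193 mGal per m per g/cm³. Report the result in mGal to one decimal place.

-47.5

Free-air correction = 0.3086 × 970.6 = 299.53 mGal
Free-air anomaly = 981889.71 − 982122.78 + (299.53) = 66.46 mGal
Bouguer slab correction = 0.04193 × 2.80 × 970.6 = 113.95 mGal
Simple Bouguer anomaly = 66.46 − (113.95) = -47.49 mGal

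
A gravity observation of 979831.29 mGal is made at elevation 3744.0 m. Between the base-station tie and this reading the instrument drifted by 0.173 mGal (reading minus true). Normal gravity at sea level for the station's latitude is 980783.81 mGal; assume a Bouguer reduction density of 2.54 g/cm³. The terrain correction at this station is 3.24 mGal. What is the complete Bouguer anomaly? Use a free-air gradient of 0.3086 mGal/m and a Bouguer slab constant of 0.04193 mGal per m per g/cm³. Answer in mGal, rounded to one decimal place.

Drift-corrected reading = 979831.29 − (0.173) = 979831.117 mGal
Free-air correction = 0.3086 × 3744.0 = 1155.40 mGal
Free-air anomaly = 979831.117 − 980783.81 + (1155.40) = 202.707 mGal
Bouguer slab correction = 0.04193 × 2.54 × 3744.0 = 398.74 mGal
Simple Bouguer anomaly = 202.707 − (398.74) = -196.033 mGal
Complete Bouguer anomaly = -196.033 + 3.24 = -192.793 mGal

-192.8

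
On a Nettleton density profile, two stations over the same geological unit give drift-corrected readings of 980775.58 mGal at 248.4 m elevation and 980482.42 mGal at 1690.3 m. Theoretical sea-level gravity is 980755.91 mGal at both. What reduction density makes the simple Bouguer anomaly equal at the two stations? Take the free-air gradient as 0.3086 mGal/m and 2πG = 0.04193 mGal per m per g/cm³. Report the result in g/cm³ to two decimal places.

Δg_obs = 980482.42 − 980775.58 = -293.16 mGal over Δh = 1690.3 − 248.4 = 1441.9 m
Equal Bouguer anomalies ⇒ Δg_obs + (0.3086 − 0.04193ρ)·Δh = 0
0.3086 − 0.04193ρ = −Δg_obs/Δh = 0.20332
ρ = (0.3086 − 0.20332) / 0.04193 = 2.51 g/cm³

2.51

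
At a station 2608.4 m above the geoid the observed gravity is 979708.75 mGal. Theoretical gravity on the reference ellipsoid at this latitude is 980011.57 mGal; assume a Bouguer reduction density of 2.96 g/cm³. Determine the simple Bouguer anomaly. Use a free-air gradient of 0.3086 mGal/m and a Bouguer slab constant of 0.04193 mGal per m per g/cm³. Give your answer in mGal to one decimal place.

Free-air correction = 0.3086 × 2608.4 = 804.95 mGal
Free-air anomaly = 979708.75 − 980011.57 + (804.95) = 502.13 mGal
Bouguer slab correction = 0.04193 × 2.96 × 2608.4 = 323.74 mGal
Simple Bouguer anomaly = 502.13 − (323.74) = 178.39 mGal

178.4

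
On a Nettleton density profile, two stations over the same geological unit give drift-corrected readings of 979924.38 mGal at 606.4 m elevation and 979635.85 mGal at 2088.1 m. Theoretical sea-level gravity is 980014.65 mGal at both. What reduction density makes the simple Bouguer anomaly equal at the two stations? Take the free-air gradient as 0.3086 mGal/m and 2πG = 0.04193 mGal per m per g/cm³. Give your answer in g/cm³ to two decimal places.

Δg_obs = 979635.85 − 979924.38 = -288.53 mGal over Δh = 2088.1 − 606.4 = 1481.7 m
Equal Bouguer anomalies ⇒ Δg_obs + (0.3086 − 0.04193ρ)·Δh = 0
0.3086 − 0.04193ρ = −Δg_obs/Δh = 0.19473
ρ = (0.3086 − 0.19473) / 0.04193 = 2.72 g/cm³

2.72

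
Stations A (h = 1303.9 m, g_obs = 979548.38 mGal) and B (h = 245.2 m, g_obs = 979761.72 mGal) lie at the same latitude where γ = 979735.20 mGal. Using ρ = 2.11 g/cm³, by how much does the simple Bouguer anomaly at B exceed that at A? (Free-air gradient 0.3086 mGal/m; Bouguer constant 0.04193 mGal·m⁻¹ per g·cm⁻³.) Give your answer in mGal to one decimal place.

Δg_SB(A) = 979548.38 − 979735.20 + 0.3086×1303.9 − 0.04193×2.11×1303.9 = 100.20 mGal
Δg_SB(B) = 979761.72 − 979735.20 + 0.3086×245.2 − 0.04193×2.11×245.2 = 80.50 mGal
Difference = 80.50 − (100.20) = -19.70 mGal

-19.7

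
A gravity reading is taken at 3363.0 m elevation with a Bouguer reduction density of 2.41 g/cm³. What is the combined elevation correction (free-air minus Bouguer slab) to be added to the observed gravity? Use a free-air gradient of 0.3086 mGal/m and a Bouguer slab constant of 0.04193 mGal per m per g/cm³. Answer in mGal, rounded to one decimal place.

698.0

Combined gradient = 0.3086 − 0.04193 × 2.41 = 0.2075487 mGal/m
Combined elevation correction = 0.2075487 × 3363.0 = 698.0 mGal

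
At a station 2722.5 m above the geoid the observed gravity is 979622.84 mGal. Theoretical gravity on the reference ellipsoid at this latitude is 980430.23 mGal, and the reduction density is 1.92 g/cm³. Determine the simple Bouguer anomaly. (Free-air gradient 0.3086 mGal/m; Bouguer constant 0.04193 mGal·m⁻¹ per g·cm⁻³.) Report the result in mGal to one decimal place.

Free-air correction = 0.3086 × 2722.5 = 840.16 mGal
Free-air anomaly = 979622.84 − 980430.23 + (840.16) = 32.77 mGal
Bouguer slab correction = 0.04193 × 1.92 × 2722.5 = 219.18 mGal
Simple Bouguer anomaly = 32.77 − (219.18) = -186.41 mGal

-186.4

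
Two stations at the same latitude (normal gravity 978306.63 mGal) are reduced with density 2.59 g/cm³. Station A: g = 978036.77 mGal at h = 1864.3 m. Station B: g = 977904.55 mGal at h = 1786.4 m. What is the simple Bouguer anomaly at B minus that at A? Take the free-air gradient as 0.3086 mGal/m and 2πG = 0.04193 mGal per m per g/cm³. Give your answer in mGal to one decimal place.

Δg_SB(A) = 978036.77 − 978306.63 + 0.3086×1864.3 − 0.04193×2.59×1864.3 = 103.00 mGal
Δg_SB(B) = 977904.55 − 978306.63 + 0.3086×1786.4 − 0.04193×2.59×1786.4 = -44.80 mGal
Difference = -44.80 − (103.00) = -147.80 mGal

-147.8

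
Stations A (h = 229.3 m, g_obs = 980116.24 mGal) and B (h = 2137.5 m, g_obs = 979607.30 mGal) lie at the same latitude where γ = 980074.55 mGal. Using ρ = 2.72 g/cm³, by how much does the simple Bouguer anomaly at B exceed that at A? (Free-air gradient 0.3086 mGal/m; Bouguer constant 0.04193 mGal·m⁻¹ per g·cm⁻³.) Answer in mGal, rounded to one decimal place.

-137.7

Δg_SB(A) = 980116.24 − 980074.55 + 0.3086×229.3 − 0.04193×2.72×229.3 = 86.30 mGal
Δg_SB(B) = 979607.30 − 980074.55 + 0.3086×2137.5 − 0.04193×2.72×2137.5 = -51.40 mGal
Difference = -51.40 − (86.30) = -137.70 mGal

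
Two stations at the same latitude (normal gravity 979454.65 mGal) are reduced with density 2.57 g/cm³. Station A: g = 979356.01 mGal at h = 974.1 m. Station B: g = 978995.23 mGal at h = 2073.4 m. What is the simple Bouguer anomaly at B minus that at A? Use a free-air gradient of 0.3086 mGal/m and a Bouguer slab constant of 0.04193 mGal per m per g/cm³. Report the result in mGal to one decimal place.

Δg_SB(A) = 979356.01 − 979454.65 + 0.3086×974.1 − 0.04193×2.57×974.1 = 97.00 mGal
Δg_SB(B) = 978995.23 − 979454.65 + 0.3086×2073.4 − 0.04193×2.57×2073.4 = -43.00 mGal
Difference = -43.00 − (97.00) = -140.00 mGal

-140.0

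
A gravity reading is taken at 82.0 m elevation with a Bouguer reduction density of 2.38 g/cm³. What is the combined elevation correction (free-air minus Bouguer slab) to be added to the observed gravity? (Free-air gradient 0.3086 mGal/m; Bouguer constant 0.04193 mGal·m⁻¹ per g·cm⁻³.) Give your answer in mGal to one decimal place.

17.1

Combined gradient = 0.3086 − 0.04193 × 2.38 = 0.2088066 mGal/m
Combined elevation correction = 0.2088066 × 82.0 = 17.1 mGal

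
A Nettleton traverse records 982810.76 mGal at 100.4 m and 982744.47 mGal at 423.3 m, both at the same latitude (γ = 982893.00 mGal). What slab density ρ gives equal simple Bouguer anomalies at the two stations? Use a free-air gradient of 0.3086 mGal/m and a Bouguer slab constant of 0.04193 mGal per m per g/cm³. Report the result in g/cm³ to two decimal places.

Δg_obs = 982744.47 − 982810.76 = -66.29 mGal over Δh = 423.3 − 100.4 = 322.9 m
Equal Bouguer anomalies ⇒ Δg_obs + (0.3086 − 0.04193ρ)·Δh = 0
0.3086 − 0.04193ρ = −Δg_obs/Δh = 0.20530
ρ = (0.3086 − 0.20530) / 0.04193 = 2.46 g/cm³

2.46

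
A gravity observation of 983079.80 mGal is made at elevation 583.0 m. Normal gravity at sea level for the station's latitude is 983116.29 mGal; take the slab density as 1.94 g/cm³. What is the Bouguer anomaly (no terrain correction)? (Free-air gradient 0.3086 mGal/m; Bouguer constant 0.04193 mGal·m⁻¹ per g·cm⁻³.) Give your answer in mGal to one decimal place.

96.0

Free-air correction = 0.3086 × 583.0 = 179.91 mGal
Free-air anomaly = 983079.80 − 983116.29 + (179.91) = 143.42 mGal
Bouguer slab correction = 0.04193 × 1.94 × 583.0 = 47.42 mGal
Simple Bouguer anomaly = 143.42 − (47.42) = 96.00 mGal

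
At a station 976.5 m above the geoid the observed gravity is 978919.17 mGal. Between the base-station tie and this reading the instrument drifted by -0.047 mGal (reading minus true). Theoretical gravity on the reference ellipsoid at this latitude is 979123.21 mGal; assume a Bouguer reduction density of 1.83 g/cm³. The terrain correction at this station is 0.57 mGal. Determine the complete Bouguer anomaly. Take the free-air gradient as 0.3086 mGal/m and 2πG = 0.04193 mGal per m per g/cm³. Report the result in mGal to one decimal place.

23.0

Drift-corrected reading = 978919.17 − (-0.047) = 978919.217 mGal
Free-air correction = 0.3086 × 976.5 = 301.35 mGal
Free-air anomaly = 978919.217 − 979123.21 + (301.35) = 97.357 mGal
Bouguer slab correction = 0.04193 × 1.83 × 976.5 = 74.93 mGal
Simple Bouguer anomaly = 97.357 − (74.93) = 22.427 mGal
Complete Bouguer anomaly = 22.427 + 0.57 = 22.997 mGal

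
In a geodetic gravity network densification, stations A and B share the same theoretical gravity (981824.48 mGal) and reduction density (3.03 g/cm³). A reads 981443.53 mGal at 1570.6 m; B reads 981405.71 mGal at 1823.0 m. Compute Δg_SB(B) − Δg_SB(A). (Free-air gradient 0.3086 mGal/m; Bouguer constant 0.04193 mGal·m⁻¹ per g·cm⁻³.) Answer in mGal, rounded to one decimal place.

Δg_SB(A) = 981443.53 − 981824.48 + 0.3086×1570.6 − 0.04193×3.03×1570.6 = -95.80 mGal
Δg_SB(B) = 981405.71 − 981824.48 + 0.3086×1823.0 − 0.04193×3.03×1823.0 = -87.80 mGal
Difference = -87.80 − (-95.80) = 8.00 mGal

8.0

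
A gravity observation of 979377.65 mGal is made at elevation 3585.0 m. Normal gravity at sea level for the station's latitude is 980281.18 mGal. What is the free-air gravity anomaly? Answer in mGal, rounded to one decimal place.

202.8

Free-air correction = 0.3086 × 3585.0 = 1106.33 mGal
Free-air anomaly = 979377.65 − 980281.18 + (1106.33) = 202.80 mGal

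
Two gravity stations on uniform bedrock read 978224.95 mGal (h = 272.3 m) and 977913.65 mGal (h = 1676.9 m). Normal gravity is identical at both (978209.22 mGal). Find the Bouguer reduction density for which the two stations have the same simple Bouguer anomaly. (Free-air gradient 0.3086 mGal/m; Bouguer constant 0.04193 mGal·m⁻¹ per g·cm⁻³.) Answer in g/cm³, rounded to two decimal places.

2.07

Δg_obs = 977913.65 − 978224.95 = -311.30 mGal over Δh = 1676.9 − 272.3 = 1404.6 m
Equal Bouguer anomalies ⇒ Δg_obs + (0.3086 − 0.04193ρ)·Δh = 0
0.3086 − 0.04193ρ = −Δg_obs/Δh = 0.22163
ρ = (0.3086 − 0.22163) / 0.04193 = 2.07 g/cm³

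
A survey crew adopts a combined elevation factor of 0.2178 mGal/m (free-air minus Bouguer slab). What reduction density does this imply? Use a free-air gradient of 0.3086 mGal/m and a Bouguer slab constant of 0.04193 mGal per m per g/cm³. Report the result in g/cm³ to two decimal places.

0.2178 = 0.3086 − 0.04193 × ρ
ρ = (0.3086 − 0.2178) / 0.04193 = 2.17 g/cm³

2.17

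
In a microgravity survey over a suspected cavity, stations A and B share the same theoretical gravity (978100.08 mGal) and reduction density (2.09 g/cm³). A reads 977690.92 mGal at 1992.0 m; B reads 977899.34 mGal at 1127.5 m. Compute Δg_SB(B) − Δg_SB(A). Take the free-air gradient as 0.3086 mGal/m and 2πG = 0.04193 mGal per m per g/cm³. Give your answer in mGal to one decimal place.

Δg_SB(A) = 977690.92 − 978100.08 + 0.3086×1992.0 − 0.04193×2.09×1992.0 = 31.00 mGal
Δg_SB(B) = 977899.34 − 978100.08 + 0.3086×1127.5 − 0.04193×2.09×1127.5 = 48.40 mGal
Difference = 48.40 − (31.00) = 17.40 mGal

17.4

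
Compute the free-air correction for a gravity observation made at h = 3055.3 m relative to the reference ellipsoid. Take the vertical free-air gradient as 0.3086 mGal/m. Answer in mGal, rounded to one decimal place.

942.9

Free-air correction = 0.3086 × 3055.3 = 942.9 mGal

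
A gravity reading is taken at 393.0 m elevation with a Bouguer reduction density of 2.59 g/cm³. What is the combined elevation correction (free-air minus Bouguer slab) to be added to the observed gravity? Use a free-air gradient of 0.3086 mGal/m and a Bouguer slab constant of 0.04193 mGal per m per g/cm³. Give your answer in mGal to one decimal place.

78.6

Combined gradient = 0.3086 − 0.04193 × 2.59 = 0.2000013 mGal/m
Combined elevation correction = 0.2000013 × 393.0 = 78.6 mGal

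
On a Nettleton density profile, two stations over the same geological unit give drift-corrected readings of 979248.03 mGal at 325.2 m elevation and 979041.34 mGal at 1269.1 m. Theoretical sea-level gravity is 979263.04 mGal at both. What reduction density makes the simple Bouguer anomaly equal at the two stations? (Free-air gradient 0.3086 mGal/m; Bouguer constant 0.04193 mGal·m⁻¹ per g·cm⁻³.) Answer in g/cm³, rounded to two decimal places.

Δg_obs = 979041.34 − 979248.03 = -206.69 mGal over Δh = 1269.1 − 325.2 = 943.9 m
Equal Bouguer anomalies ⇒ Δg_obs + (0.3086 − 0.04193ρ)·Δh = 0
0.3086 − 0.04193ρ = −Δg_obs/Δh = 0.21897
ρ = (0.3086 − 0.21897) / 0.04193 = 2.14 g/cm³

2.14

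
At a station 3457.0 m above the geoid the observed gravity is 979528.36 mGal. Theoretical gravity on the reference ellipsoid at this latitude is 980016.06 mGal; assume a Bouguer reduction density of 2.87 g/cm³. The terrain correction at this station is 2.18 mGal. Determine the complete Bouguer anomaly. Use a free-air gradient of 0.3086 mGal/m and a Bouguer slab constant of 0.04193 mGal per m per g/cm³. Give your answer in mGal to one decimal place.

Free-air correction = 0.3086 × 3457.0 = 1066.83 mGal
Free-air anomaly = 979528.36 − 980016.06 + (1066.83) = 579.13 mGal
Bouguer slab correction = 0.04193 × 2.87 × 3457.0 = 416.01 mGal
Simple Bouguer anomaly = 579.13 − (416.01) = 163.12 mGal
Complete Bouguer anomaly = 163.12 + 2.18 = 165.30 mGal

165.3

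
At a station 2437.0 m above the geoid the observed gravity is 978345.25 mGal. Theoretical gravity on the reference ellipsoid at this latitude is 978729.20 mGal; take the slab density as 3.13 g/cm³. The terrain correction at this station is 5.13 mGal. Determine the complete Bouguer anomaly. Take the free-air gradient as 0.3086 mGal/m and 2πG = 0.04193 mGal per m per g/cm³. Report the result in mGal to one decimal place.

53.4

Free-air correction = 0.3086 × 2437.0 = 752.06 mGal
Free-air anomaly = 978345.25 − 978729.20 + (752.06) = 368.11 mGal
Bouguer slab correction = 0.04193 × 3.13 × 2437.0 = 319.83 mGal
Simple Bouguer anomaly = 368.11 − (319.83) = 48.28 mGal
Complete Bouguer anomaly = 48.28 + 5.13 = 53.41 mGal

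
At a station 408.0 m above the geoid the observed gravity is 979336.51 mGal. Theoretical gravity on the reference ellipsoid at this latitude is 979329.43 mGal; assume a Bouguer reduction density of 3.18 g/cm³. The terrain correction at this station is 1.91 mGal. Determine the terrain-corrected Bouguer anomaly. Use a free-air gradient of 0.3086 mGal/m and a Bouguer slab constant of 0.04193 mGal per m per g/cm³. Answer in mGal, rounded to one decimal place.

Free-air correction = 0.3086 × 408.0 = 125.91 mGal
Free-air anomaly = 979336.51 − 979329.43 + (125.91) = 132.99 mGal
Bouguer slab correction = 0.04193 × 3.18 × 408.0 = 54.40 mGal
Simple Bouguer anomaly = 132.99 − (54.40) = 78.59 mGal
Complete Bouguer anomaly = 78.59 + 1.91 = 80.50 mGal

80.5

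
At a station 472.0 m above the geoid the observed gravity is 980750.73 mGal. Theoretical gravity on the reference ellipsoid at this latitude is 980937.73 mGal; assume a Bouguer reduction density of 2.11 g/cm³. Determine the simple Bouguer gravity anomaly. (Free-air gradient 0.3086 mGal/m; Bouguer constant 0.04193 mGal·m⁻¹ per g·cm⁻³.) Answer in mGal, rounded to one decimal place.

Free-air correction = 0.3086 × 472.0 = 145.66 mGal
Free-air anomaly = 980750.73 − 980937.73 + (145.66) = -41.34 mGal
Bouguer slab correction = 0.04193 × 2.11 × 472.0 = 41.76 mGal
Simple Bouguer anomaly = -41.34 − (41.76) = -83.10 mGal

-83.1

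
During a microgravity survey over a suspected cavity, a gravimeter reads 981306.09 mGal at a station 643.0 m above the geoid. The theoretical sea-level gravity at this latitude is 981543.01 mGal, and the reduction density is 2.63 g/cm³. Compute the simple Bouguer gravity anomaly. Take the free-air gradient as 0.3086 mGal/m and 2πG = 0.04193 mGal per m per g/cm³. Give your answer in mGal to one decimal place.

-109.4

Free-air correction = 0.3086 × 643.0 = 198.43 mGal
Free-air anomaly = 981306.09 − 981543.01 + (198.43) = -38.49 mGal
Bouguer slab correction = 0.04193 × 2.63 × 643.0 = 70.91 mGal
Simple Bouguer anomaly = -38.49 − (70.91) = -109.40 mGal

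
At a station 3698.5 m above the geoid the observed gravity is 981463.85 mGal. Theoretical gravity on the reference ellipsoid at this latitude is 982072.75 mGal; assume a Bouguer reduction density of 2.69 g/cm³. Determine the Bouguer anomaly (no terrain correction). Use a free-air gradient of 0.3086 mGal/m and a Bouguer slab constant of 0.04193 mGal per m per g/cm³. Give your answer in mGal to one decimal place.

Free-air correction = 0.3086 × 3698.5 = 1141.36 mGal
Free-air anomaly = 981463.85 − 982072.75 + (1141.36) = 532.46 mGal
Bouguer slab correction = 0.04193 × 2.69 × 3698.5 = 417.16 mGal
Simple Bouguer anomaly = 532.46 − (417.16) = 115.30 mGal

115.3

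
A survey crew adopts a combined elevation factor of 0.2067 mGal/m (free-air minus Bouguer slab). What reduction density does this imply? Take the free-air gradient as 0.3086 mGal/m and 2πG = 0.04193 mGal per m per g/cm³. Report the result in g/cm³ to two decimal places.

0.2067 = 0.3086 − 0.04193 × ρ
ρ = (0.3086 − 0.2067) / 0.04193 = 2.43 g/cm³

2.43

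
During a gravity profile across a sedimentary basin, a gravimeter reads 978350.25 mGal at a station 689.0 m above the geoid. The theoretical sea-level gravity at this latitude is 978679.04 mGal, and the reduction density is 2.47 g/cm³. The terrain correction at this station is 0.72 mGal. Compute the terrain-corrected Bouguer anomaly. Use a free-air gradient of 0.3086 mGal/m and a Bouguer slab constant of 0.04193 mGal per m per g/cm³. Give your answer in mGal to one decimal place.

Free-air correction = 0.3086 × 689.0 = 212.63 mGal
Free-air anomaly = 978350.25 − 978679.04 + (212.63) = -116.16 mGal
Bouguer slab correction = 0.04193 × 2.47 × 689.0 = 71.36 mGal
Simple Bouguer anomaly = -116.16 − (71.36) = -187.52 mGal
Complete Bouguer anomaly = -187.52 + 0.72 = -186.80 mGal

-186.8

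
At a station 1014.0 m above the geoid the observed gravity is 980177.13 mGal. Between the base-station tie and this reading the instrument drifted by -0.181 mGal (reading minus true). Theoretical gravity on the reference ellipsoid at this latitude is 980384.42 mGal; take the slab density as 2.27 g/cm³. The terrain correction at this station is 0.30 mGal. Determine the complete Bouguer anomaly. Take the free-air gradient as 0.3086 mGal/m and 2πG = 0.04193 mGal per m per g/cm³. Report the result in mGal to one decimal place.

9.6

Drift-corrected reading = 980177.13 − (-0.181) = 980177.311 mGal
Free-air correction = 0.3086 × 1014.0 = 312.92 mGal
Free-air anomaly = 980177.311 − 980384.42 + (312.92) = 105.811 mGal
Bouguer slab correction = 0.04193 × 2.27 × 1014.0 = 96.51 mGal
Simple Bouguer anomaly = 105.811 − (96.51) = 9.301 mGal
Complete Bouguer anomaly = 9.301 + 0.30 = 9.601 mGal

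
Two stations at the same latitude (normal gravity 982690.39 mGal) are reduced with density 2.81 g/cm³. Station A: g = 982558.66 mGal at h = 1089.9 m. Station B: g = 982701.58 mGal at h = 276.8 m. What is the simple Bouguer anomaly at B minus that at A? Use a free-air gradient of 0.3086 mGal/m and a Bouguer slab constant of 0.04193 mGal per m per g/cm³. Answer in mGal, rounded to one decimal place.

Δg_SB(A) = 982558.66 − 982690.39 + 0.3086×1089.9 − 0.04193×2.81×1089.9 = 76.20 mGal
Δg_SB(B) = 982701.58 − 982690.39 + 0.3086×276.8 − 0.04193×2.81×276.8 = 64.00 mGal
Difference = 64.00 − (76.20) = -12.20 mGal

-12.2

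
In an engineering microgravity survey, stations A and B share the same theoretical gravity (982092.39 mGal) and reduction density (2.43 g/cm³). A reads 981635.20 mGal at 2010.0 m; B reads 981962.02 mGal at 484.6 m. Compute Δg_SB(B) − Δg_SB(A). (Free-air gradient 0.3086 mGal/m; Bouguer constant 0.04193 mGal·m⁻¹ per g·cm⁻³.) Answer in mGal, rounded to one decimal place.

Δg_SB(A) = 981635.20 − 982092.39 + 0.3086×2010.0 − 0.04193×2.43×2010.0 = -41.70 mGal
Δg_SB(B) = 981962.02 − 982092.39 + 0.3086×484.6 − 0.04193×2.43×484.6 = -30.20 mGal
Difference = -30.20 − (-41.70) = 11.50 mGal

11.5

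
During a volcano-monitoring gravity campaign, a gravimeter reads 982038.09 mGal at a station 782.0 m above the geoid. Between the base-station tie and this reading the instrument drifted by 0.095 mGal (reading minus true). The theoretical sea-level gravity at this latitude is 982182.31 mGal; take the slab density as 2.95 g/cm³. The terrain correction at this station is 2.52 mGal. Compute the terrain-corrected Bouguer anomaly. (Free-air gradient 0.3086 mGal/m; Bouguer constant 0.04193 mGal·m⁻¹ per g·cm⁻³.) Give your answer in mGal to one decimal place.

Drift-corrected reading = 982038.09 − (0.095) = 982037.995 mGal
Free-air correction = 0.3086 × 782.0 = 241.33 mGal
Free-air anomaly = 982037.995 − 982182.31 + (241.33) = 97.015 mGal
Bouguer slab correction = 0.04193 × 2.95 × 782.0 = 96.73 mGal
Simple Bouguer anomaly = 97.015 − (96.73) = 0.285 mGal
Complete Bouguer anomaly = 0.285 + 2.52 = 2.805 mGal

2.8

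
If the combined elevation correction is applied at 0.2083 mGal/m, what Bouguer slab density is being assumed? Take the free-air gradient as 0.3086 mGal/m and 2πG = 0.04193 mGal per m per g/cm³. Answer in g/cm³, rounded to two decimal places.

2.39

0.2083 = 0.3086 − 0.04193 × ρ
ρ = (0.3086 − 0.2083) / 0.04193 = 2.39 g/cm³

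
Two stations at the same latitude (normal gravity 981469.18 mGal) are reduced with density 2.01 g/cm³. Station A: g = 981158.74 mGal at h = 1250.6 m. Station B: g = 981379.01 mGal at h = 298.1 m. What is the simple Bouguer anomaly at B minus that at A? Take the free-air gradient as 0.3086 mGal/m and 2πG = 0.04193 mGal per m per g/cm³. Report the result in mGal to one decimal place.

Δg_SB(A) = 981158.74 − 981469.18 + 0.3086×1250.6 − 0.04193×2.01×1250.6 = -29.90 mGal
Δg_SB(B) = 981379.01 − 981469.18 + 0.3086×298.1 − 0.04193×2.01×298.1 = -23.30 mGal
Difference = -23.30 − (-29.90) = 6.60 mGal

6.6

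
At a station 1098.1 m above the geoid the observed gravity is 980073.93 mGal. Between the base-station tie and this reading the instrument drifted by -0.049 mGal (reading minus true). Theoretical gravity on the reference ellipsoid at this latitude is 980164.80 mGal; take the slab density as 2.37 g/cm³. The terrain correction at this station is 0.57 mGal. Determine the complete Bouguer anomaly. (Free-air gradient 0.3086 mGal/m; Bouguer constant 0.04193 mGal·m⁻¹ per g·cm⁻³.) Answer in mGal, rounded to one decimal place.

Drift-corrected reading = 980073.93 − (-0.049) = 980073.979 mGal
Free-air correction = 0.3086 × 1098.1 = 338.87 mGal
Free-air anomaly = 980073.979 − 980164.80 + (338.87) = 248.049 mGal
Bouguer slab correction = 0.04193 × 2.37 × 1098.1 = 109.12 mGal
Simple Bouguer anomaly = 248.049 − (109.12) = 138.929 mGal
Complete Bouguer anomaly = 138.929 + 0.57 = 139.499 mGal

139.5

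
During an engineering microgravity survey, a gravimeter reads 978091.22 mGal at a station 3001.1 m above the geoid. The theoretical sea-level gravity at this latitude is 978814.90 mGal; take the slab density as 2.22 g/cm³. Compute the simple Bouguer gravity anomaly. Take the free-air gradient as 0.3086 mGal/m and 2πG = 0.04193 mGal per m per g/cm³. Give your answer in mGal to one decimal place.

-76.9

Free-air correction = 0.3086 × 3001.1 = 926.14 mGal
Free-air anomaly = 978091.22 − 978814.90 + (926.14) = 202.46 mGal
Bouguer slab correction = 0.04193 × 2.22 × 3001.1 = 279.36 mGal
Simple Bouguer anomaly = 202.46 − (279.36) = -76.90 mGal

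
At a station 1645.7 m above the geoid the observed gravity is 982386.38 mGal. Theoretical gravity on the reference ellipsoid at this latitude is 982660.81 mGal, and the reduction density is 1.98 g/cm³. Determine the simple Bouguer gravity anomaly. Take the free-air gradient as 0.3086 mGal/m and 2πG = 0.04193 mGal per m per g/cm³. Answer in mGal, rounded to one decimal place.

96.8

Free-air correction = 0.3086 × 1645.7 = 507.86 mGal
Free-air anomaly = 982386.38 − 982660.81 + (507.86) = 233.43 mGal
Bouguer slab correction = 0.04193 × 1.98 × 1645.7 = 136.63 mGal
Simple Bouguer anomaly = 233.43 − (136.63) = 96.80 mGal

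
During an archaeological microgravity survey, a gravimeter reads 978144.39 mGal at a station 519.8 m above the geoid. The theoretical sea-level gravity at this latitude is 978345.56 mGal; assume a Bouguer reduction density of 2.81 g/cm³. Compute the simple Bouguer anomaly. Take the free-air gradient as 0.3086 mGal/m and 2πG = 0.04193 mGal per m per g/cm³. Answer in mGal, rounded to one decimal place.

-102.0

Free-air correction = 0.3086 × 519.8 = 160.41 mGal
Free-air anomaly = 978144.39 − 978345.56 + (160.41) = -40.76 mGal
Bouguer slab correction = 0.04193 × 2.81 × 519.8 = 61.24 mGal
Simple Bouguer anomaly = -40.76 − (61.24) = -102.00 mGal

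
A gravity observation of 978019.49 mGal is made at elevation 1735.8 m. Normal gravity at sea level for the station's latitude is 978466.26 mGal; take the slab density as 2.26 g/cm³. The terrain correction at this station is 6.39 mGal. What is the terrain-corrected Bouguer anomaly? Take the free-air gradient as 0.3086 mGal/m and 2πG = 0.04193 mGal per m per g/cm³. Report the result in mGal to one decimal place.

-69.2

Free-air correction = 0.3086 × 1735.8 = 535.67 mGal
Free-air anomaly = 978019.49 − 978466.26 + (535.67) = 88.90 mGal
Bouguer slab correction = 0.04193 × 2.26 × 1735.8 = 164.49 mGal
Simple Bouguer anomaly = 88.90 − (164.49) = -75.59 mGal
Complete Bouguer anomaly = -75.59 + 6.39 = -69.20 mGal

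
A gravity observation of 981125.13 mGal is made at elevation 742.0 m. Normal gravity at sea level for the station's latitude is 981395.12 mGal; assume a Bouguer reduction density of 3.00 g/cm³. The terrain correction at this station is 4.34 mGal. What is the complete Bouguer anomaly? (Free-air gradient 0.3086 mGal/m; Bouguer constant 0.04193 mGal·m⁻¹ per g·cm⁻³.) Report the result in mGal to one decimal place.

-130.0

Free-air correction = 0.3086 × 742.0 = 228.98 mGal
Free-air anomaly = 981125.13 − 981395.12 + (228.98) = -41.01 mGal
Bouguer slab correction = 0.04193 × 3.00 × 742.0 = 93.34 mGal
Simple Bouguer anomaly = -41.01 − (93.34) = -134.35 mGal
Complete Bouguer anomaly = -134.35 + 4.34 = -130.01 mGal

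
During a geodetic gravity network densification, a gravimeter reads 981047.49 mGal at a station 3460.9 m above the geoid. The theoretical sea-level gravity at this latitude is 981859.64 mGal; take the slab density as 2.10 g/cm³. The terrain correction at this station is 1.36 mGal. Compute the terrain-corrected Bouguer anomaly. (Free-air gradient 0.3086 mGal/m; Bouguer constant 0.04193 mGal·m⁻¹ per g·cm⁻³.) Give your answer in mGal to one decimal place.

-47.5

Free-air correction = 0.3086 × 3460.9 = 1068.03 mGal
Free-air anomaly = 981047.49 − 981859.64 + (1068.03) = 255.88 mGal
Bouguer slab correction = 0.04193 × 2.10 × 3460.9 = 304.74 mGal
Simple Bouguer anomaly = 255.88 − (304.74) = -48.86 mGal
Complete Bouguer anomaly = -48.86 + 1.36 = -47.50 mGal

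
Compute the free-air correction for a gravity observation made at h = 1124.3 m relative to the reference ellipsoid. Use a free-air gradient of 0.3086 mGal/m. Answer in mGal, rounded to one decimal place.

347.0

Free-air correction = 0.3086 × 1124.3 = 347.0 mGal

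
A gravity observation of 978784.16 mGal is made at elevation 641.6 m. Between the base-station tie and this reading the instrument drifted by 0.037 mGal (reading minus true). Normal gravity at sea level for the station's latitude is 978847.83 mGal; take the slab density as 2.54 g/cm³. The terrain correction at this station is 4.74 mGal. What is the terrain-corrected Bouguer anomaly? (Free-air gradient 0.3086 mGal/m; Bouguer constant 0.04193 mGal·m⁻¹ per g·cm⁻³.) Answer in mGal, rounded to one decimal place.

Drift-corrected reading = 978784.16 − (0.037) = 978784.123 mGal
Free-air correction = 0.3086 × 641.6 = 198.00 mGal
Free-air anomaly = 978784.123 − 978847.83 + (198.00) = 134.293 mGal
Bouguer slab correction = 0.04193 × 2.54 × 641.6 = 68.33 mGal
Simple Bouguer anomaly = 134.293 − (68.33) = 65.963 mGal
Complete Bouguer anomaly = 65.963 + 4.74 = 70.703 mGal

70.7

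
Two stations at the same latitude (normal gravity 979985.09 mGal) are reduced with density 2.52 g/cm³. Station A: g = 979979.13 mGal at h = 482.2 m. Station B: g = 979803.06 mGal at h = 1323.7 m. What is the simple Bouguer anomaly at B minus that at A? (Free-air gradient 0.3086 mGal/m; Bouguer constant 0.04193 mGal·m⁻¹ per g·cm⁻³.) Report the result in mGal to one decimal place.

Δg_SB(A) = 979979.13 − 979985.09 + 0.3086×482.2 − 0.04193×2.52×482.2 = 91.90 mGal
Δg_SB(B) = 979803.06 − 979985.09 + 0.3086×1323.7 − 0.04193×2.52×1323.7 = 86.60 mGal
Difference = 86.60 − (91.90) = -5.30 mGal

-5.3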